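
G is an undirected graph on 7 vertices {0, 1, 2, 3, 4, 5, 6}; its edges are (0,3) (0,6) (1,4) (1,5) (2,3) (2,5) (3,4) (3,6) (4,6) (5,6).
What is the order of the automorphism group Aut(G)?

1

Degrees alone do not determine every vertex (e.g. 0 and 1 both have degree 2), but their neighbour-degree multisets differ: N(0) has degrees [4, 4] while N(1) has degrees [3, 3]. Repeating this refinement separates all vertices, so the only automorphism is the identity.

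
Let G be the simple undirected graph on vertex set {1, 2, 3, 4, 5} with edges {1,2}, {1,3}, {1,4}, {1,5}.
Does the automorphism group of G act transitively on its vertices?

No

Vertex 1 is the only vertex of degree 4, so every automorphism fixes it; G is not vertex-transitive.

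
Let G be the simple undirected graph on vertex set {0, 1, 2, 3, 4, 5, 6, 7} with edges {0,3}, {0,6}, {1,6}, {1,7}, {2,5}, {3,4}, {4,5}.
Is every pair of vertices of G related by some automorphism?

No

Automorphisms preserve degree, but G has vertices of degree 1 and vertices of degree 2; no automorphism maps one to the other, so G is not vertex-transitive.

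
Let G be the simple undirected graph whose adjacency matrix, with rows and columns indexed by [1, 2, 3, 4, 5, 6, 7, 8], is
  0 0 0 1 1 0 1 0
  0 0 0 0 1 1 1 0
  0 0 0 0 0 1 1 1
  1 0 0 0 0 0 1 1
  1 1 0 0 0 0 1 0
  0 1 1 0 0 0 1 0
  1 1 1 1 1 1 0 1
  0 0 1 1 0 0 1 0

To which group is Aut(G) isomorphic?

Vertex 7 is the unique vertex of degree 7; the remaining 7 vertices each have degree 3 and induce a cycle, so G is the wheel on 8 vertices with hub 7. With the hub fixed, the remaining symmetry is that of the rim cycle C_7, giving the dihedral group D_7.

the dihedral group of order 14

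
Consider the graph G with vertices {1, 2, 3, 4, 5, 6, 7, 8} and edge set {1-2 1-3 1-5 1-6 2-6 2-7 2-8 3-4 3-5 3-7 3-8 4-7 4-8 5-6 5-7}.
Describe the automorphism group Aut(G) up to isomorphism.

The degree sequence is [4, 4, 5, 3, 4, 3, 4, 3]. Checking the degree-preserving permutations of the vertex set shows that none except the identity preserves every edge, so Aut(G) is trivial.

{e}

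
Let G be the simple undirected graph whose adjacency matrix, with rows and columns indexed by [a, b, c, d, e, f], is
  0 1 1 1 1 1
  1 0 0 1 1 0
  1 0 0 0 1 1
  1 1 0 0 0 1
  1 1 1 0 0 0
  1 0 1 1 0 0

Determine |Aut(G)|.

10

Vertex a is the unique vertex of degree 5; the remaining 5 vertices each have degree 3 and induce a cycle, so G is the wheel on 6 vertices with hub a. Every automorphism fixes the hub and acts on the rim 5-cycle, so Aut(G) ≅ Aut(C_5) = D_5 of order 10.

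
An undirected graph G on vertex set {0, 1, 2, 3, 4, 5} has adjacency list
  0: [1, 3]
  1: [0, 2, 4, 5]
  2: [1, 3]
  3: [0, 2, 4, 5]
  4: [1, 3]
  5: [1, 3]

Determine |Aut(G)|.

48

The vertices split by degree into {1, 3} (degree 4) and {0, 2, 4, 5} (degree 2); every edge runs between the two parts, so G is the complete bipartite graph K_{2,4}. The parts have unequal sizes, so no automorphism swaps them; each part is permuted independently, giving S_2 × S_4 of order 2!·4! = 48.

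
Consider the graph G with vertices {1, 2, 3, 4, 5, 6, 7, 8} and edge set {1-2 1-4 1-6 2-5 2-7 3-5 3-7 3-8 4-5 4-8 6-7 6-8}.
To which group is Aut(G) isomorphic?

G is 3-regular and bipartite on 2^3 = 8 vertices with girth 4; it is the hypercube graph Q_3. The symmetry group of the 3-cube is the hyperoctahedral group B_3 = Z_2 ≀ S_3, of order 2^3·3! = 48.

Z_2^3 ⋊ S_3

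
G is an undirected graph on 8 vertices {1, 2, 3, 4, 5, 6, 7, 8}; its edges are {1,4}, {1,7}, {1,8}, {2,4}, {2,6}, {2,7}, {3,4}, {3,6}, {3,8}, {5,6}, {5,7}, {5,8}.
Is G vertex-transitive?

G is 3-regular and bipartite on 2^3 = 8 vertices with girth 4; it is the hypercube graph Q_3. Aut(Q_3) consists of the signed permutations of the 3 coordinate axes: 3! permutations times 2^3 sign flips, so |Aut| = 2^3·3! = 48. This group acts transitively on the 8 vertices.

Yes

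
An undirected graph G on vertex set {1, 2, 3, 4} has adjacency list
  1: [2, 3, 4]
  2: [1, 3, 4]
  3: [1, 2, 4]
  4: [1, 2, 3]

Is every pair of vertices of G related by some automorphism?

Every vertex has degree 3, so G is the complete graph K_4. Every bijection on the vertex set is an automorphism of K_4; hence Aut(K_4) ≅ S_4, order 24. Under this action every vertex can be carried to every other, so G is vertex-transitive.

Yes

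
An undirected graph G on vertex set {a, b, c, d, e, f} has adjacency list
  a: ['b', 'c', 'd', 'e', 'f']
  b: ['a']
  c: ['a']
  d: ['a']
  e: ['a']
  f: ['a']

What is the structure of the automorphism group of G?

the symmetric group on 5 letters

Vertex a has degree 5 and every other vertex has degree 1, so G is the star K_{1,5} with centre a. Any automorphism fixes the centre and permutes the 5 leaves freely, so Aut(G) ≅ S_5 of order 5! = 120.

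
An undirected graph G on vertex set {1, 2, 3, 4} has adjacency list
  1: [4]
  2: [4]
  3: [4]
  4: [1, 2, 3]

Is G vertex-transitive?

No

Vertex 4 is the only vertex of degree 3, so every automorphism fixes it; G is not vertex-transitive.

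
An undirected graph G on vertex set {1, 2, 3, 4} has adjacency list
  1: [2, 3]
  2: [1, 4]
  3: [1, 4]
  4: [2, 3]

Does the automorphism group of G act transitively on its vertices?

Yes

G is 2-regular and bipartite on 2^2 = 4 vertices with girth 4; it is the hypercube graph Q_2. The symmetry group of the 2-cube is the hyperoctahedral group B_2 = Z_2 ≀ S_2, of order 2^2·2! = 8. This group acts transitively on the 4 vertices.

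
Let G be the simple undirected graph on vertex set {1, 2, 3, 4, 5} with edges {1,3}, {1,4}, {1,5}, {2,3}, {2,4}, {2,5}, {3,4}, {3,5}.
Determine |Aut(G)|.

8

Vertex 3 is the unique vertex of degree 4; the remaining 4 vertices each have degree 3 and induce a cycle, so G is the wheel on 5 vertices with hub 3. Every automorphism fixes the hub and acts on the rim 4-cycle, so Aut(G) ≅ Aut(C_4) = D_4 of order 8.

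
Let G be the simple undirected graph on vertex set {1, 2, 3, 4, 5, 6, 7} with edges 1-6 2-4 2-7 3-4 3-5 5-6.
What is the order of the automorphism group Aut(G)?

The degree sequence is [1, 2, 2, 2, 2, 2, 1]; the two degree-1 vertices 1 and 7 are the ends of a path, so G = P_7. The only nontrivial automorphism of a path is the end-to-end reflection, so Aut(G) ≅ Z_2.

2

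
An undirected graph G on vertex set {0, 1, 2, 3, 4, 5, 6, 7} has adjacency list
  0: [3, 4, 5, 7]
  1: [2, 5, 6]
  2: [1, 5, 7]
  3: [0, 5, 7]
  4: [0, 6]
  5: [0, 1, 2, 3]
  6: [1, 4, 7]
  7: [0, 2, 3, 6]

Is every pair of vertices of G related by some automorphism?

No

Vertex 4 is the only vertex of degree 2, so every automorphism fixes it; G is not vertex-transitive.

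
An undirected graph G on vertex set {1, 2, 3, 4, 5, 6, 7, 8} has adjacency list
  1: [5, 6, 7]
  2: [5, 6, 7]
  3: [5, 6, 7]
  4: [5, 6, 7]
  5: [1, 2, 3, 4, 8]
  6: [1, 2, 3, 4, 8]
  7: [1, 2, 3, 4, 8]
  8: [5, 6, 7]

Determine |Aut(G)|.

720

The vertices split by degree into {5, 6, 7} (degree 5) and {1, 2, 3, 4, 8} (degree 3); every edge runs between the two parts, so G is the complete bipartite graph K_{3,5}. The parts have unequal sizes, so no automorphism swaps them; each part is permuted independently, giving S_3 × S_5 of order 3!·5! = 720.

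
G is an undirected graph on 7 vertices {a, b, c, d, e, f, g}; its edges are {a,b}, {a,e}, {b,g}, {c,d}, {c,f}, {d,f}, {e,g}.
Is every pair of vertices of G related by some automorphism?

G has two connected components, {a, b, e, g} and {c, d, f}; each is 2-regular, so G = C_4 ⊔ C_3. The orbit of a under Aut(G) is {a, b, e, g}, which does not contain c, so G is not vertex-transitive.

No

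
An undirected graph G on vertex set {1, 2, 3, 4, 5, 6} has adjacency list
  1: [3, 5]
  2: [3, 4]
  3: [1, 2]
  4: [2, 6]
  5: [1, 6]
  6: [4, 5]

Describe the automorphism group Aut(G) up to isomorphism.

the dihedral group of order 12

G is 2-regular and connected on 6 vertices, i.e. the cycle C_6. The automorphisms of the 6-cycle are exactly the symmetries of a regular 6-gon: the dihedral group D_6, |D_6| = 12.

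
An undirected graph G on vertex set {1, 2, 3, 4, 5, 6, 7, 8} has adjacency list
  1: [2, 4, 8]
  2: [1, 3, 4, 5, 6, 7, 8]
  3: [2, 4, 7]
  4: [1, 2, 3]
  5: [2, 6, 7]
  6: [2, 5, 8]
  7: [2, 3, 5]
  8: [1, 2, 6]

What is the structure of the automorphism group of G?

Vertex 2 is the unique vertex of degree 7; the remaining 7 vertices each have degree 3 and induce a cycle, so G is the wheel on 8 vertices with hub 2. With the hub fixed, the remaining symmetry is that of the rim cycle C_7, giving the dihedral group D_7.

the dihedral group of order 14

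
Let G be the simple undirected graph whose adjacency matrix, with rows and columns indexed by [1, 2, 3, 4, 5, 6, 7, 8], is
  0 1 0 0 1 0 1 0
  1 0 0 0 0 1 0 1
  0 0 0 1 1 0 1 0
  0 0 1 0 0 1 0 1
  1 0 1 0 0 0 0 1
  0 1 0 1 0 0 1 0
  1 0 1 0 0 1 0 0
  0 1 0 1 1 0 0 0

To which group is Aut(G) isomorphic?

G is 3-regular and bipartite on 2^3 = 8 vertices with girth 4; it is the hypercube graph Q_3. The symmetry group of the 3-cube is the hyperoctahedral group B_3 = Z_2 ≀ S_3, of order 2^3·3! = 48.

Z_2^3 ⋊ S_3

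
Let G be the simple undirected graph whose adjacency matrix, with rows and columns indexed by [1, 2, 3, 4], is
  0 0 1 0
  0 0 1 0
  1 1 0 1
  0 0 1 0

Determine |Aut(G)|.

6

Vertex 3 has degree 3 and every other vertex has degree 1, so G is the star K_{1,3} with centre 3. The 3 leaves are pairwise interchangeable while the centre is fixed, giving Aut(G) = S_3.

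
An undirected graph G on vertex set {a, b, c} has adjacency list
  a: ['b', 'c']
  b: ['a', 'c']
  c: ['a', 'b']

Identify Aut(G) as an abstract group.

the symmetric group on 3 letters

All 3 vertices are pairwise adjacent: G = K_3. Every bijection on the vertex set is an automorphism of K_3; hence Aut(K_3) ≅ S_3, order 6.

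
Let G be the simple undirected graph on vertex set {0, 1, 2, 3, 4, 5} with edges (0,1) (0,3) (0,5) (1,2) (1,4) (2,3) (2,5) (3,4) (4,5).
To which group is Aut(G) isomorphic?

S_3 ≀ Z_2

G is 3-regular and bipartite with parts {1, 3, 5} and {0, 2, 4} (each part is independent and every cross-pair is an edge), so G = K_{3,3}. Aut(K_{3,3}) is the wreath product S_3 ≀ Z_2: permute within each part, then optionally swap the parts; |Aut| = 2·(3!)² = 72.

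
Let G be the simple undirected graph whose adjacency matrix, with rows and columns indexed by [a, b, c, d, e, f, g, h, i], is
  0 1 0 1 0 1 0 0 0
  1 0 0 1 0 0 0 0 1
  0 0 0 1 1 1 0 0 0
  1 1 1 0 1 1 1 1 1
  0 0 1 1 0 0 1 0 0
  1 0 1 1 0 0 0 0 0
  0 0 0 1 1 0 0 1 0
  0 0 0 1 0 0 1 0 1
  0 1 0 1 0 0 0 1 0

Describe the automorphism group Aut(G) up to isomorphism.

the dihedral group of order 16

Vertex d is the unique vertex of degree 8; the remaining 8 vertices each have degree 3 and induce a cycle, so G is the wheel on 9 vertices with hub d. With the hub fixed, the remaining symmetry is that of the rim cycle C_8, giving the dihedral group D_8.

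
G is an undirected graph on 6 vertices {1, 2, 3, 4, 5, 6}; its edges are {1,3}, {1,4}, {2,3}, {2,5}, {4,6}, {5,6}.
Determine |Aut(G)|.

Every vertex has degree 2 and the graph is connected, so G is the 6-cycle C_6. C_6 has 6 rotations and 6 reflections, so Aut(C_6) ≅ D_6 of order 12.

12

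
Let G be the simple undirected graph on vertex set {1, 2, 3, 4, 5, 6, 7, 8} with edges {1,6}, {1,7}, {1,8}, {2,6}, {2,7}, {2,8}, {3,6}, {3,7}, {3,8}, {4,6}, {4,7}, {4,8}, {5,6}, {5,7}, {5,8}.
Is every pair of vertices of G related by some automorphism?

Automorphisms preserve degree, but G has vertices of degree 3 and vertices of degree 5; no automorphism maps one to the other, so G is not vertex-transitive.

No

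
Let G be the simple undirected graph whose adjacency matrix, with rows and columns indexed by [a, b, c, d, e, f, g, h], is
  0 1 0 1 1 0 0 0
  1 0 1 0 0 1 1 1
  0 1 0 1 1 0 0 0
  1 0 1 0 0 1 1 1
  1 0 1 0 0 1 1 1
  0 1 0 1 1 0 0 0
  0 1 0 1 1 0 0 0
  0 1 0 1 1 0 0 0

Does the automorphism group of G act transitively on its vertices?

No

Automorphisms preserve degree, but G has vertices of degree 3 and vertices of degree 5; no automorphism maps one to the other, so G is not vertex-transitive.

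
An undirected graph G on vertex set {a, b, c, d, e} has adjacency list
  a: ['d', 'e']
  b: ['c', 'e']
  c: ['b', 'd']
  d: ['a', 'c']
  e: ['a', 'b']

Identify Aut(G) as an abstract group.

the dihedral group of order 10

Every vertex has degree 2 and the graph is connected, so G is the 5-cycle C_5. The automorphisms of the 5-cycle are exactly the symmetries of a regular 5-gon: the dihedral group D_5, |D_5| = 10.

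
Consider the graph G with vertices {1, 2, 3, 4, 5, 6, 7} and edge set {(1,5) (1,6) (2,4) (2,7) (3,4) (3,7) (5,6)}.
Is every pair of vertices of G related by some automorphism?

G has two connected components, {2, 3, 4, 7} and {1, 5, 6}; each is 2-regular, so G = C_4 ⊔ C_3. The orbit of 1 under Aut(G) is {1, 5, 6}, which does not contain 2, so G is not vertex-transitive.

No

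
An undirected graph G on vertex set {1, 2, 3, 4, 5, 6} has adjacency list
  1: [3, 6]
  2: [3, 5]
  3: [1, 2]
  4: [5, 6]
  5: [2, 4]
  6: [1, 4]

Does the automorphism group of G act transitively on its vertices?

Yes

Every vertex has degree 2 and the graph is connected, so G is the 6-cycle C_6. The automorphisms of the 6-cycle are exactly the symmetries of a regular 6-gon: the dihedral group D_6, |D_6| = 12. Under this action every vertex can be carried to every other, so G is vertex-transitive.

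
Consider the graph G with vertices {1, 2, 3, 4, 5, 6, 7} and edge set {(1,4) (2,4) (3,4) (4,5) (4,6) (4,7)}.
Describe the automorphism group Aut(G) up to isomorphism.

Vertex 4 has degree 6 and every other vertex has degree 1, so G is the star K_{1,6} with centre 4. The 6 leaves are pairwise interchangeable while the centre is fixed, giving Aut(G) = S_6.

S_6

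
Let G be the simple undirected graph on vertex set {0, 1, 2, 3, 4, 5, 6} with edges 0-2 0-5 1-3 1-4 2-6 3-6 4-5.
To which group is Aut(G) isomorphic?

D_7

G is 2-regular and connected on 7 vertices, i.e. the cycle C_7. C_7 has 7 rotations and 7 reflections, so Aut(C_7) ≅ D_7 of order 14.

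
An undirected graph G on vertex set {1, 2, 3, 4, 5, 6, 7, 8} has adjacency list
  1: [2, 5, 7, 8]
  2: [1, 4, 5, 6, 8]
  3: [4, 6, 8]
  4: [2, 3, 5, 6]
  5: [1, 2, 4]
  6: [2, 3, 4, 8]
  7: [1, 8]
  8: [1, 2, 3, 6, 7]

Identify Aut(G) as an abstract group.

1

The degree sequence is [4, 5, 3, 4, 3, 4, 2, 5]. Checking the degree-preserving permutations of the vertex set shows that none except the identity preserves every edge, so Aut(G) is trivial.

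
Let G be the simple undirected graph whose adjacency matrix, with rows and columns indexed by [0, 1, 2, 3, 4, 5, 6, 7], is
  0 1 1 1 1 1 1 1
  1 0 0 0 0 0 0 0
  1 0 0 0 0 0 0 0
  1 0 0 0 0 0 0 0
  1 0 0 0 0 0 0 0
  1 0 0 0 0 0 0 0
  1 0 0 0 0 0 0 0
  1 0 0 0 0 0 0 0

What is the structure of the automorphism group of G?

Vertex 0 has degree 7 and every other vertex has degree 1, so G is the star K_{1,7} with centre 0. The 7 leaves are pairwise interchangeable while the centre is fixed, giving Aut(G) = S_7.

the symmetric group on 7 letters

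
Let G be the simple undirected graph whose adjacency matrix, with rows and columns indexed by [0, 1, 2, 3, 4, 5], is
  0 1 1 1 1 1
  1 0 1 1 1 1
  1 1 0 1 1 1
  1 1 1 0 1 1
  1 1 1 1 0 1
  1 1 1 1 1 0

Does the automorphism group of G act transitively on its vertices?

All 6 vertices are pairwise adjacent: G = K_6. Every bijection on the vertex set is an automorphism of K_6; hence Aut(K_6) ≅ S_6, order 720. Under this action every vertex can be carried to every other, so G is vertex-transitive.

Yes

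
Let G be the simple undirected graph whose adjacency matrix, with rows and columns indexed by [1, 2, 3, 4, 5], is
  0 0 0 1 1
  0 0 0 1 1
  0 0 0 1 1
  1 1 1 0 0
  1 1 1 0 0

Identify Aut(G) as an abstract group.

The vertices split by degree into {4, 5} (degree 3) and {1, 2, 3} (degree 2); every edge runs between the two parts, so G is the complete bipartite graph K_{2,3}. The parts have unequal sizes, so no automorphism swaps them; each part is permuted independently, giving S_2 × S_3 of order 2!·3! = 12.

S_2 × S_3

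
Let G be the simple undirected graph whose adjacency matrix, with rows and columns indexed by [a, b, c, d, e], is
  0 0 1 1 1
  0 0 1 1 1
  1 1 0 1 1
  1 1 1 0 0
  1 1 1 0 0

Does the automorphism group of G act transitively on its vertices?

No

Vertex c is the only vertex of degree 4, so every automorphism fixes it; G is not vertex-transitive.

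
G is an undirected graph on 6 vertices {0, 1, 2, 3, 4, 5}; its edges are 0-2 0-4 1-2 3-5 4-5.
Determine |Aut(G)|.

2

The degree sequence is [2, 1, 2, 1, 2, 2]; the two degree-1 vertices 1 and 3 are the ends of a path, so G = P_6. The only nontrivial automorphism of a path is the end-to-end reflection, so Aut(G) ≅ Z_2.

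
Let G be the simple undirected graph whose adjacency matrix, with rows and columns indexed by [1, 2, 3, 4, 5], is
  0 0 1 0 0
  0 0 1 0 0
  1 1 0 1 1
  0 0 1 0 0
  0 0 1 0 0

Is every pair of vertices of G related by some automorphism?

No

Vertex 3 is the only vertex of degree 4, so every automorphism fixes it; G is not vertex-transitive.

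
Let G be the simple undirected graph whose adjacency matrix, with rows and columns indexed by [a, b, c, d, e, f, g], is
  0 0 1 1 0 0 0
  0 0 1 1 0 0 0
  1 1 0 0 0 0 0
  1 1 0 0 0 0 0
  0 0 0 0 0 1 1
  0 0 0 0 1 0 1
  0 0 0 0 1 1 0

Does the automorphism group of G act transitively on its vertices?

G has two connected components, {a, b, c, d} and {e, f, g}; each is 2-regular, so G = C_4 ⊔ C_3. The orbit of a under Aut(G) is {a, b, c, d}, which does not contain e, so G is not vertex-transitive.

No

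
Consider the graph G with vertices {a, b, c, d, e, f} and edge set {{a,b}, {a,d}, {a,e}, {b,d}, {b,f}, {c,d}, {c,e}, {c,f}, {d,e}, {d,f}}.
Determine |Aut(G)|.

10

Vertex d is the unique vertex of degree 5; the remaining 5 vertices each have degree 3 and induce a cycle, so G is the wheel on 6 vertices with hub d. Every automorphism fixes the hub and acts on the rim 5-cycle, so Aut(G) ≅ Aut(C_5) = D_5 of order 10.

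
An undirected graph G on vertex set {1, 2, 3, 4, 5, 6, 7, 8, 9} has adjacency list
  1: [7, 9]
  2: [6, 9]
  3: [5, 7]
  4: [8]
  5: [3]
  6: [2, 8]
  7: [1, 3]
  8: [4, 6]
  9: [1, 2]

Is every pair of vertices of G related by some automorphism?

Automorphisms preserve degree, but G has vertices of degree 1 and vertices of degree 2; no automorphism maps one to the other, so G is not vertex-transitive.

No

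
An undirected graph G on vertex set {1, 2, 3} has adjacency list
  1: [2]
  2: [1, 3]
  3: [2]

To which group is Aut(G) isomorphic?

the cyclic group of order 2

The degree sequence is [1, 2, 1]; the two degree-1 vertices 1 and 3 are the ends of a path, so G = P_3. A path has exactly one nontrivial symmetry — reversal — giving Aut(G) of order 2.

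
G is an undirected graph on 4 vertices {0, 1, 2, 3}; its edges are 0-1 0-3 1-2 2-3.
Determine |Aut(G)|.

8

Every vertex has degree 2 and the graph is connected, so G is the 4-cycle C_4. C_4 has 4 rotations and 4 reflections, so Aut(C_4) ≅ D_4 of order 8.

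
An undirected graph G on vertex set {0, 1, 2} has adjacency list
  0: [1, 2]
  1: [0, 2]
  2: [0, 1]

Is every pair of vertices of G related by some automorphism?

All 3 vertices are pairwise adjacent: G = K_3. Every bijection on the vertex set is an automorphism of K_3; hence Aut(K_3) ≅ S_3, order 6. This group acts transitively on the 3 vertices.

Yes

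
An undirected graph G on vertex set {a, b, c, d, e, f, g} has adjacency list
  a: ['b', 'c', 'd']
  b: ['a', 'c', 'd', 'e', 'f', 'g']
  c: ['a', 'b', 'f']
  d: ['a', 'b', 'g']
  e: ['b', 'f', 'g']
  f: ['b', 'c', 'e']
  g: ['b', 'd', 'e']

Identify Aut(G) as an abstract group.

the dihedral group of order 12

Vertex b is the unique vertex of degree 6; the remaining 6 vertices each have degree 3 and induce a cycle, so G is the wheel on 7 vertices with hub b. Every automorphism fixes the hub and acts on the rim 6-cycle, so Aut(G) ≅ Aut(C_6) = D_6 of order 12.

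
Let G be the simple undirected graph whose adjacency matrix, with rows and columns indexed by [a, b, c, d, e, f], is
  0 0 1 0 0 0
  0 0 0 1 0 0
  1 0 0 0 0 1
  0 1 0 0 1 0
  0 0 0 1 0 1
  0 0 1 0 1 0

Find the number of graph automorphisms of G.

2

The degree sequence is [1, 1, 2, 2, 2, 2]; the two degree-1 vertices a and b are the ends of a path, so G = P_6. The only nontrivial automorphism of a path is the end-to-end reflection, so Aut(G) ≅ Z_2.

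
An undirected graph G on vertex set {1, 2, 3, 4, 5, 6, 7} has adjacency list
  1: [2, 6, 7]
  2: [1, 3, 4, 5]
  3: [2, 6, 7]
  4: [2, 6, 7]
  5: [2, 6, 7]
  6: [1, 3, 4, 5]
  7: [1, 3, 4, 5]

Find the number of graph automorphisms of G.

144

The vertices split by degree into {2, 6, 7} (degree 4) and {1, 3, 4, 5} (degree 3); every edge runs between the two parts, so G is the complete bipartite graph K_{3,4}. The parts have unequal sizes, so no automorphism swaps them; each part is permuted independently, giving S_4 × S_3 of order 4!·3! = 144.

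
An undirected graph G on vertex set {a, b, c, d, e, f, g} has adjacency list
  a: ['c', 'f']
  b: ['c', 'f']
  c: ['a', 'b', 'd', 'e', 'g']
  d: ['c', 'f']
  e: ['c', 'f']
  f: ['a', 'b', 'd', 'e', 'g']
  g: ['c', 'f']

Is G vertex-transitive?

No

Automorphisms preserve degree, but G has vertices of degree 2 and vertices of degree 5; no automorphism maps one to the other, so G is not vertex-transitive.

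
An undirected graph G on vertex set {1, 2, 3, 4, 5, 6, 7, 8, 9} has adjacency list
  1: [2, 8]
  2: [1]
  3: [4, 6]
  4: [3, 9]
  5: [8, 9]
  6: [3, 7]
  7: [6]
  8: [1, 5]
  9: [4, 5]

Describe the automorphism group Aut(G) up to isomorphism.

The degree sequence is [2, 1, 2, 2, 2, 2, 1, 2, 2]; the two degree-1 vertices 2 and 7 are the ends of a path, so G = P_9. The only nontrivial automorphism of a path is the end-to-end reflection, so Aut(G) ≅ Z_2.

Z_2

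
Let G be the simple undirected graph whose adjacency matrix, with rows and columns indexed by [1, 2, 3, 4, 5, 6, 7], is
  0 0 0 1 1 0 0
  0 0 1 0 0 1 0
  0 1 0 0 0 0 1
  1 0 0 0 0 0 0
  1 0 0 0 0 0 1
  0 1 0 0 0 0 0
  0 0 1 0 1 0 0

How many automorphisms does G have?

2

The degree sequence is [2, 2, 2, 1, 2, 1, 2]; the two degree-1 vertices 4 and 6 are the ends of a path, so G = P_7. A path has exactly one nontrivial symmetry — reversal — giving Aut(G) of order 2.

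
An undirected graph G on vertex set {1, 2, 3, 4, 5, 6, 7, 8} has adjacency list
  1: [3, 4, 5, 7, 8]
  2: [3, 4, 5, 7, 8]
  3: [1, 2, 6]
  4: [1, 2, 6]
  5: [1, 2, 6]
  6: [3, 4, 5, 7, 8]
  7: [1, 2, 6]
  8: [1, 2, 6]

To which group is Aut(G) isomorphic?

The vertices split by degree into {1, 2, 6} (degree 5) and {3, 4, 5, 7, 8} (degree 3); every edge runs between the two parts, so G is the complete bipartite graph K_{3,5}. The parts have unequal sizes, so no automorphism swaps them; each part is permuted independently, giving S_3 × S_5 of order 3!·5! = 720.

S_3 × S_5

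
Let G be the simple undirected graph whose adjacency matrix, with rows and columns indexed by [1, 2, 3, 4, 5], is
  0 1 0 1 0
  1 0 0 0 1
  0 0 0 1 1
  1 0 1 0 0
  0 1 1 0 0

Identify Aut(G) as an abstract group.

G is 2-regular and connected on 5 vertices, i.e. the cycle C_5. The automorphisms of the 5-cycle are exactly the symmetries of a regular 5-gon: the dihedral group D_5, |D_5| = 10.

D_5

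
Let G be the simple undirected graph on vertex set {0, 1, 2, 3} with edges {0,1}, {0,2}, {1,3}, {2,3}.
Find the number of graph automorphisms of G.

G is 2-regular and bipartite on 2^2 = 4 vertices with girth 4; it is the hypercube graph Q_2. Aut(Q_2) consists of the signed permutations of the 2 coordinate axes: 2! permutations times 2^2 sign flips, so |Aut| = 2^2·2! = 8.

8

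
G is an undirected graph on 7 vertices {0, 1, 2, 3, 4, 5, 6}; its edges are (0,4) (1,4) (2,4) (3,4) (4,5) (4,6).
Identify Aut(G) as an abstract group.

Vertex 4 has degree 6 and every other vertex has degree 1, so G is the star K_{1,6} with centre 4. Any automorphism fixes the centre and permutes the 6 leaves freely, so Aut(G) ≅ S_6 of order 6! = 720.

the symmetric group on 6 letters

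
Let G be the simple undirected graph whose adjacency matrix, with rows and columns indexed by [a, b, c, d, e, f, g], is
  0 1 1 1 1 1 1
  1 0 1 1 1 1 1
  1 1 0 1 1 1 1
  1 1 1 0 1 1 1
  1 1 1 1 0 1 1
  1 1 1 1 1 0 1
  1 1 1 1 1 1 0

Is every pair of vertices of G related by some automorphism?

Yes

Every vertex has degree 6, so G is the complete graph K_7. Every bijection on the vertex set is an automorphism of K_7; hence Aut(K_7) ≅ S_7, order 5040. Under this action every vertex can be carried to every other, so G is vertex-transitive.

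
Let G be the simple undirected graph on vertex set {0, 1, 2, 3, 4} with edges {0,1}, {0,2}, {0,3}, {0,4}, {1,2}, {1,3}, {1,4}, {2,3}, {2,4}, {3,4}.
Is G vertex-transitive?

Yes

All 5 vertices are pairwise adjacent: G = K_5. Every bijection on the vertex set is an automorphism of K_5; hence Aut(K_5) ≅ S_5, order 120. This group acts transitively on the 5 vertices.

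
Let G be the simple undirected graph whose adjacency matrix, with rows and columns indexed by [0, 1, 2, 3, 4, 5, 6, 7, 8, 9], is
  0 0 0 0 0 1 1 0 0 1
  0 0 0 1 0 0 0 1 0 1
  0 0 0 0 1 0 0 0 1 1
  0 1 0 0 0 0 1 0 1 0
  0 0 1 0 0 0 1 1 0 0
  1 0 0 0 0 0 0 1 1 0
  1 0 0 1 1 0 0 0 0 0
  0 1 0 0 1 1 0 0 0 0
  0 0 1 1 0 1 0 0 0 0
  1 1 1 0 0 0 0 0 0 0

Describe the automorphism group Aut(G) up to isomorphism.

G is 3-regular on 10 vertices with no triangles and no 4-cycles (girth 5): this is the Petersen graph. Viewing the Petersen graph as the Kneser graph K(5,2) — vertices are 2-subsets of {1,…,5}, edges join disjoint pairs — its automorphisms are exactly the permutations of the 5-element set, so Aut ≅ S_5 of order 120.

the symmetric group S_5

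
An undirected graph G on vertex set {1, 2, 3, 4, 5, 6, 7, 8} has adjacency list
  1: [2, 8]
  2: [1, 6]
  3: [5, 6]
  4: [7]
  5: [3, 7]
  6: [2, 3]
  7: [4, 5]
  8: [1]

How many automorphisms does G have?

2

The degree sequence is [2, 2, 2, 1, 2, 2, 2, 1]; the two degree-1 vertices 4 and 8 are the ends of a path, so G = P_8. The only nontrivial automorphism of a path is the end-to-end reflection, so Aut(G) ≅ Z_2.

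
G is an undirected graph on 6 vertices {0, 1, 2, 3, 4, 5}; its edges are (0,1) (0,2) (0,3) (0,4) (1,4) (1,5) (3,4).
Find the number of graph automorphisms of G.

1

Degrees alone do not determine every vertex (e.g. 1 and 4 both have degree 3), but their neighbour-degree multisets differ: N(1) has degrees [1, 3, 4] while N(4) has degrees [2, 3, 4]. Repeating this refinement separates all vertices, so the only automorphism is the identity.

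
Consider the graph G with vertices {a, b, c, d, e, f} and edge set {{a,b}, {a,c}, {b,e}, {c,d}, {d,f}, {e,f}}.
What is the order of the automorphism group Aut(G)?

G is 2-regular and connected on 6 vertices, i.e. the cycle C_6. The automorphisms of the 6-cycle are exactly the symmetries of a regular 6-gon: the dihedral group D_6, |D_6| = 12.

12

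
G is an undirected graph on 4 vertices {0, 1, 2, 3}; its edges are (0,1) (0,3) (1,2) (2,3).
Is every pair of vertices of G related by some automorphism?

Yes

Every vertex has degree 2 and the graph is connected, so G is the 4-cycle C_4. The automorphisms of the 4-cycle are exactly the symmetries of a regular 4-gon: the dihedral group D_4, |D_4| = 8. This group acts transitively on the 4 vertices.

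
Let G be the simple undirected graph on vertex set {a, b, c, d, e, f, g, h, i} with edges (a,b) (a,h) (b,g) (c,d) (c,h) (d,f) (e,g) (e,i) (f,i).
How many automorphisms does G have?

18

Every vertex has degree 2 and the graph is connected, so G is the 9-cycle C_9. The automorphisms of the 9-cycle are exactly the symmetries of a regular 9-gon: the dihedral group D_9, |D_9| = 18.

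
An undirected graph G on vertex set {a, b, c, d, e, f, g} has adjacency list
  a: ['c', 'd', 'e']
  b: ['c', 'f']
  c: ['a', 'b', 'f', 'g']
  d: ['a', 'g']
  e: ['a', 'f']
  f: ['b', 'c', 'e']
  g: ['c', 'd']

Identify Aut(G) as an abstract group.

1

The degree sequence is [3, 2, 4, 2, 2, 3, 2]. Checking the degree-preserving permutations of the vertex set shows that none except the identity preserves every edge, so Aut(G) is trivial.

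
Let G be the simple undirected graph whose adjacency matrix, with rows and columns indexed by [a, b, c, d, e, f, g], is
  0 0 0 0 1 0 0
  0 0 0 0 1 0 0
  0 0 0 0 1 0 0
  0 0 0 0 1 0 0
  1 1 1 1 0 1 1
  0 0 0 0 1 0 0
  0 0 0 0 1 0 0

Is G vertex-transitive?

No

Vertex e is the only vertex of degree 6, so every automorphism fixes it; G is not vertex-transitive.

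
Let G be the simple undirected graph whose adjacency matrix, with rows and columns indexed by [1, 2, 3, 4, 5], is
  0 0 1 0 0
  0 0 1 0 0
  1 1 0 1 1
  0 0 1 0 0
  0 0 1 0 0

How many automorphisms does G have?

24

Vertex 3 has degree 4 and every other vertex has degree 1, so G is the star K_{1,4} with centre 3. Any automorphism fixes the centre and permutes the 4 leaves freely, so Aut(G) ≅ S_4 of order 4! = 24.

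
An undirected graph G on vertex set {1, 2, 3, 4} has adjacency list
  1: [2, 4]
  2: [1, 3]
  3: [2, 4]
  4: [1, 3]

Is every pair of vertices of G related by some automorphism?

G is 2-regular and bipartite with parts {1, 3} and {2, 4} (each part is independent and every cross-pair is an edge), so G = K_{2,2}. Each part can be permuted independently (S_2 × S_2) and the two equal-size parts can also be swapped, giving (S_2 × S_2) ⋊ Z_2 of order 2·(2!)² = 8. This group acts transitively on the 4 vertices.

Yes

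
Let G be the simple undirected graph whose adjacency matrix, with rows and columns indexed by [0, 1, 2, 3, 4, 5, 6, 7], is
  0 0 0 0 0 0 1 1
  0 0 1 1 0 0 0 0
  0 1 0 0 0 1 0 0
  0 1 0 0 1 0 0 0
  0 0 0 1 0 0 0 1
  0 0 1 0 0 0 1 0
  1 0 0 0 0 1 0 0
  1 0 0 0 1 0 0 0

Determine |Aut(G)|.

16

Every vertex has degree 2 and the graph is connected, so G is the 8-cycle C_8. The automorphisms of the 8-cycle are exactly the symmetries of a regular 8-gon: the dihedral group D_8, |D_8| = 16.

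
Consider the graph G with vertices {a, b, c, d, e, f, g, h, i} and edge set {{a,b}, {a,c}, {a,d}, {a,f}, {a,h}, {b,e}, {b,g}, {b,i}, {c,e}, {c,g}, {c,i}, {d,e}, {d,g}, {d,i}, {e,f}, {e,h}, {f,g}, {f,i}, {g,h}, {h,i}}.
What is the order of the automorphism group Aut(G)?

2880

The vertices split by degree into {a, e, g, i} (degree 5) and {b, c, d, f, h} (degree 4); every edge runs between the two parts, so G is the complete bipartite graph K_{4,5}. Automorphisms preserve the bipartition setwise (since the parts differ in size) and act as S_5 × S_4 within it; |Aut| = 2880.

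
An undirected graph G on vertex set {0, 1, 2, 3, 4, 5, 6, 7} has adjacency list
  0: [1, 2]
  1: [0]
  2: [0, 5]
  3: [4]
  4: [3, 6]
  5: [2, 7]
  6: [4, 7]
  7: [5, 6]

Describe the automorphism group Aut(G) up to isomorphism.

The degree sequence is [2, 1, 2, 1, 2, 2, 2, 2]; the two degree-1 vertices 1 and 3 are the ends of a path, so G = P_8. The only nontrivial automorphism of a path is the end-to-end reflection, so Aut(G) ≅ Z_2.

the cyclic group of order 2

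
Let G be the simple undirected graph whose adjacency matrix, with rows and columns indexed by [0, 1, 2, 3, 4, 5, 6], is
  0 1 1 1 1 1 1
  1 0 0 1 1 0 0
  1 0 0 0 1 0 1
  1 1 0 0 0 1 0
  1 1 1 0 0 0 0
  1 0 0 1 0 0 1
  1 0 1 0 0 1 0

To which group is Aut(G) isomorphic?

Vertex 0 is the unique vertex of degree 6; the remaining 6 vertices each have degree 3 and induce a cycle, so G is the wheel on 7 vertices with hub 0. Every automorphism fixes the hub and acts on the rim 6-cycle, so Aut(G) ≅ Aut(C_6) = D_6 of order 12.

D_6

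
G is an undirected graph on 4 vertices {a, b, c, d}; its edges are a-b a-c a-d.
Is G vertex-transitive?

No

Vertex a is the only vertex of degree 3, so every automorphism fixes it; G is not vertex-transitive.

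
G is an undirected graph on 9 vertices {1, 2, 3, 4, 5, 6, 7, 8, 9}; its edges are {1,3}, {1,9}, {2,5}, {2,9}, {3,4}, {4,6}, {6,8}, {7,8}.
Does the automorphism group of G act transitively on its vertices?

No

Automorphisms preserve degree, but G has vertices of degree 1 and vertices of degree 2; no automorphism maps one to the other, so G is not vertex-transitive.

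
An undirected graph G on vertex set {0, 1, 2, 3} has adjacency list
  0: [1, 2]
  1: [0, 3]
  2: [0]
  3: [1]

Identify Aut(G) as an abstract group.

The degree sequence is [2, 2, 1, 1]; the two degree-1 vertices 2 and 3 are the ends of a path, so G = P_4. The only nontrivial automorphism of a path is the end-to-end reflection, so Aut(G) ≅ Z_2.

C_2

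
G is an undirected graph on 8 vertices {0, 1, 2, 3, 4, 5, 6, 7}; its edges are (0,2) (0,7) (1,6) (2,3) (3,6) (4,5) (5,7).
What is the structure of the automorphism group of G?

The degree sequence is [2, 1, 2, 2, 1, 2, 2, 2]; the two degree-1 vertices 1 and 4 are the ends of a path, so G = P_8. A path has exactly one nontrivial symmetry — reversal — giving Aut(G) of order 2.

the cyclic group of order 2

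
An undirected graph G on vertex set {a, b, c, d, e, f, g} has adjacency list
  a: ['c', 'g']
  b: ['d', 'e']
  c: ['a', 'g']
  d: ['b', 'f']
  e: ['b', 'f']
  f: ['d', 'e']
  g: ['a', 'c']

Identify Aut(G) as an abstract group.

D_4 × D_3

G has two connected components, {b, d, e, f} and {a, c, g}; each is 2-regular, so G = C_4 ⊔ C_3. No automorphism exchanges components of different sizes, hence Aut(G) is the direct product D_4 × D_3, order 48.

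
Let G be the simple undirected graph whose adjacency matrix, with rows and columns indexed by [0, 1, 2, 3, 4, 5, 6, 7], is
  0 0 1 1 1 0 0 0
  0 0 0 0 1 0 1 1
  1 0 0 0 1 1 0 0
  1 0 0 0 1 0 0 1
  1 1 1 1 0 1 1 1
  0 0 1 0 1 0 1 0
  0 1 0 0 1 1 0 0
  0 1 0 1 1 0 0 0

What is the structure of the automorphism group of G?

Vertex 4 is the unique vertex of degree 7; the remaining 7 vertices each have degree 3 and induce a cycle, so G is the wheel on 8 vertices with hub 4. With the hub fixed, the remaining symmetry is that of the rim cycle C_7, giving the dihedral group D_7.

D_7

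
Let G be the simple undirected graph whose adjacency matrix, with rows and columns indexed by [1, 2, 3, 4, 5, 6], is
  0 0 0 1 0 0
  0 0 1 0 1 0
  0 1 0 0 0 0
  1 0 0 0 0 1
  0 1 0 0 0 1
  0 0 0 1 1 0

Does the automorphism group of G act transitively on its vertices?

Automorphisms preserve degree, but G has vertices of degree 1 and vertices of degree 2; no automorphism maps one to the other, so G is not vertex-transitive.

No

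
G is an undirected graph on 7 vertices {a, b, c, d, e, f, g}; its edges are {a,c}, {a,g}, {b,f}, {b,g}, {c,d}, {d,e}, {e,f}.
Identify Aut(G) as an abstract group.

D_7

G is 2-regular and connected on 7 vertices, i.e. the cycle C_7. The automorphisms of the 7-cycle are exactly the symmetries of a regular 7-gon: the dihedral group D_7, |D_7| = 14.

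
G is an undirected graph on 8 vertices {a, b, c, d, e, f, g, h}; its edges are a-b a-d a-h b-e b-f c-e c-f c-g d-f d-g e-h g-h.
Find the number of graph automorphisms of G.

48

G is 3-regular and bipartite on 2^3 = 8 vertices with girth 4; it is the hypercube graph Q_3. The symmetry group of the 3-cube is the hyperoctahedral group B_3 = Z_2 ≀ S_3, of order 2^3·3! = 48.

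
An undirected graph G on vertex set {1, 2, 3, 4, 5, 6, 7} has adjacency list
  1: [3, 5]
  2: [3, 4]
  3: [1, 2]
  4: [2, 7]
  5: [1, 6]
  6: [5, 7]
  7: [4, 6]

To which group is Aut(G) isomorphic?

Every vertex has degree 2 and the graph is connected, so G is the 7-cycle C_7. The automorphisms of the 7-cycle are exactly the symmetries of a regular 7-gon: the dihedral group D_7, |D_7| = 14.

D_7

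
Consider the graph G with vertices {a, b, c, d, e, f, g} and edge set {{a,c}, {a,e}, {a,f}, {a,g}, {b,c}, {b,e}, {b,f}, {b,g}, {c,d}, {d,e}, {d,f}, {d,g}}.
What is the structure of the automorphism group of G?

S_3 × S_4

The vertices split by degree into {a, b, d} (degree 4) and {c, e, f, g} (degree 3); every edge runs between the two parts, so G is the complete bipartite graph K_{3,4}. Automorphisms preserve the bipartition setwise (since the parts differ in size) and act as S_3 × S_4 within it; |Aut| = 144.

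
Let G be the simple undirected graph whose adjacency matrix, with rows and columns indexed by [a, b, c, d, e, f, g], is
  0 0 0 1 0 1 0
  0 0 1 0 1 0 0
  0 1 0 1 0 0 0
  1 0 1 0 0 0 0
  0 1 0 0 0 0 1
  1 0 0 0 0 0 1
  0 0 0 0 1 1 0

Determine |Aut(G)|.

G is 2-regular and connected on 7 vertices, i.e. the cycle C_7. The automorphisms of the 7-cycle are exactly the symmetries of a regular 7-gon: the dihedral group D_7, |D_7| = 14.

14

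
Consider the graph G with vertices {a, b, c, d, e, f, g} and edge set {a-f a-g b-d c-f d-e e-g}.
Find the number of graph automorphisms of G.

2

The degree sequence is [2, 1, 1, 2, 2, 2, 2]; the two degree-1 vertices b and c are the ends of a path, so G = P_7. A path has exactly one nontrivial symmetry — reversal — giving Aut(G) of order 2.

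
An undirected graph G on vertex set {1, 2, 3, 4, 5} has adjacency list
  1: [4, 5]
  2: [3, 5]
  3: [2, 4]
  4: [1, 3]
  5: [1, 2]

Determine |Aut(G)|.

10

G is 2-regular and connected on 5 vertices, i.e. the cycle C_5. The automorphisms of the 5-cycle are exactly the symmetries of a regular 5-gon: the dihedral group D_5, |D_5| = 10.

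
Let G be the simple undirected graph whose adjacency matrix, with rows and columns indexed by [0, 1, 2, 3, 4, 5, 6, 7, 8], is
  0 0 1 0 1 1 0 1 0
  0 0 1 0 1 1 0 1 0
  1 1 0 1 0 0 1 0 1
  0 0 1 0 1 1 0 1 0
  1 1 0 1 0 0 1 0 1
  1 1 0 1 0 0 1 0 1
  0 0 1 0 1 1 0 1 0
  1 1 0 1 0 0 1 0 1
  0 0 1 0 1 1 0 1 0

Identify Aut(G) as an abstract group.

S_4 × S_5

The vertices split by degree into {2, 4, 5, 7} (degree 5) and {0, 1, 3, 6, 8} (degree 4); every edge runs between the two parts, so G is the complete bipartite graph K_{4,5}. Automorphisms preserve the bipartition setwise (since the parts differ in size) and act as S_4 × S_5 within it; |Aut| = 2880.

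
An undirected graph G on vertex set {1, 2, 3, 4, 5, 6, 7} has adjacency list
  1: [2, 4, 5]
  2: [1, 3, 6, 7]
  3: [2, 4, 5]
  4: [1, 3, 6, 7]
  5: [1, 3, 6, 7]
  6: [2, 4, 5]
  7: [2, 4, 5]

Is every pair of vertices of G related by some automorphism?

No

Automorphisms preserve degree, but G has vertices of degree 3 and vertices of degree 4; no automorphism maps one to the other, so G is not vertex-transitive.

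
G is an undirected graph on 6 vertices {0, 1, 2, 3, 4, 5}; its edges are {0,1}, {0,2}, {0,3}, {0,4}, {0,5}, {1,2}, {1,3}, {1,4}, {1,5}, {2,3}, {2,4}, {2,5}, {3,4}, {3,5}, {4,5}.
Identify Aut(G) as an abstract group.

Every vertex has degree 5, so G is the complete graph K_6. Any permutation of the 6 vertices preserves K_6, so Aut(K_6) = S_6 of order 6! = 720.

S_6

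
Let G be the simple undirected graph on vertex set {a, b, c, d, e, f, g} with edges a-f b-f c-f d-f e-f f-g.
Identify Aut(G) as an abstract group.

Vertex f has degree 6 and every other vertex has degree 1, so G is the star K_{1,6} with centre f. Any automorphism fixes the centre and permutes the 6 leaves freely, so Aut(G) ≅ S_6 of order 6! = 720.

S_6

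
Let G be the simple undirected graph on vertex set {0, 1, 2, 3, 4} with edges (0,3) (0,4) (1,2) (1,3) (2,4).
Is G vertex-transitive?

Yes

G is 2-regular and connected on 5 vertices, i.e. the cycle C_5. The automorphisms of the 5-cycle are exactly the symmetries of a regular 5-gon: the dihedral group D_5, |D_5| = 10. This group acts transitively on the 5 vertices.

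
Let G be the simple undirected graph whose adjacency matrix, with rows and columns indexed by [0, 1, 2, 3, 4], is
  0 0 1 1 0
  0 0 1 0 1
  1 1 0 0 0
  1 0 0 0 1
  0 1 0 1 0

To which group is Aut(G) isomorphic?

G is 2-regular and connected on 5 vertices, i.e. the cycle C_5. C_5 has 5 rotations and 5 reflections, so Aut(C_5) ≅ D_5 of order 10.

D_5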